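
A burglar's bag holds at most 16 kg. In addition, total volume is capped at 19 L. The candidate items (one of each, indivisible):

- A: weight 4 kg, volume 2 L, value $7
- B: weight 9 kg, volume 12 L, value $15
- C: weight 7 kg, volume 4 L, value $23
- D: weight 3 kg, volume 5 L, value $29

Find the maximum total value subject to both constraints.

$59

Feasible sets respecting both limits:
- A+C+D: weight 14, volume 11, value 59
- C+D: weight 10, volume 9, value 52
- A+B+D: weight 16, volume 19, value 51
- B+D: weight 12, volume 17, value 44
Best: $59.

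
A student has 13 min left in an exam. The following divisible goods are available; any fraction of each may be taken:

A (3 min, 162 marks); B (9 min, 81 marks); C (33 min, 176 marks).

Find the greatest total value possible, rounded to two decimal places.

Take in order of value per unit:
- A (162/3 per unit): all 3 → value 162, running total 162.00
- B (81/9 per unit): all 9 → value 81, running total 243.00
- C (176/33 per unit): 1 of 33 → value 1×176/33 = 5.3333, running total 248.33
Total 248.33.

248.33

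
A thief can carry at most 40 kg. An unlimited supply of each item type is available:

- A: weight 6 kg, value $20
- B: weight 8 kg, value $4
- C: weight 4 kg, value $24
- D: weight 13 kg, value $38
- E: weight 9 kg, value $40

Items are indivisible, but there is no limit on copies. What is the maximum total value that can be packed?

$240

Best value-per-unit is C at 24/4, and filling with it alone uses weight 10×4=40. No mix of the others beats 10×24 = 240.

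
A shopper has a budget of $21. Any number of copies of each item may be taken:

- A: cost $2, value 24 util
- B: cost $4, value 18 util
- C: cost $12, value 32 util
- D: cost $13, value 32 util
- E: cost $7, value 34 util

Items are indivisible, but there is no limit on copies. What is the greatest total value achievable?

Best value-per-unit is A at 24/2, and filling with it alone uses cost 10×2=20. No mix of the others beats 10×24 = 240.

240 util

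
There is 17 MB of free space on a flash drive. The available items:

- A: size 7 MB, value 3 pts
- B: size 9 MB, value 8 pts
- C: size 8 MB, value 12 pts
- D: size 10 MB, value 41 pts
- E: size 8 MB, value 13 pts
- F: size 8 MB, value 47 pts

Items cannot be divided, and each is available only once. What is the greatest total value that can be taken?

This is a 0/1 knapsack; check combinations near the capacity.
- E+F: size 8+8=16, value 13+47=60
- C+F: size 8+8=16, value 12+47=59
- B+F: size 9+8=17, value 8+47=55
- A+F: size 7+8=15, value 3+47=50
Best: 60 pts.

60 pts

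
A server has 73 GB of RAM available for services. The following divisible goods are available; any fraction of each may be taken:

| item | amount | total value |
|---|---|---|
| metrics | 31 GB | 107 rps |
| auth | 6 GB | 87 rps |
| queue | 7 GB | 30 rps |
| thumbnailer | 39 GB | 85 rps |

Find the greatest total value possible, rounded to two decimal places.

Take in order of value per unit:
- auth (87/6 per unit): all 6 → value 87, running total 87.00
- queue (30/7 per unit): all 7 → value 30, running total 117.00
- metrics (107/31 per unit): all 31 → value 107, running total 224.00
- thumbnailer (85/39 per unit): 29 of 39 → value 29×85/39 = 63.2051, running total 287.21
Total 287.21.

287.21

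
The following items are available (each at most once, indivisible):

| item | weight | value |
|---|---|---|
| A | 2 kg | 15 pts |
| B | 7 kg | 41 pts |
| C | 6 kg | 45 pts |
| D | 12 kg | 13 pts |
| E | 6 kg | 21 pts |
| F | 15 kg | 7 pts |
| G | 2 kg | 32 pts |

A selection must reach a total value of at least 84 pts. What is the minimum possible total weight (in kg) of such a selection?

10

Subsets with value ≥ 84, sorted by total weight:
- A+C+G: weight 10, value 92
- A+B+G: weight 11, value 88
- B+C: weight 13, value 86
- C+E+G: weight 14, value 98
Minimum weight: 10 kg.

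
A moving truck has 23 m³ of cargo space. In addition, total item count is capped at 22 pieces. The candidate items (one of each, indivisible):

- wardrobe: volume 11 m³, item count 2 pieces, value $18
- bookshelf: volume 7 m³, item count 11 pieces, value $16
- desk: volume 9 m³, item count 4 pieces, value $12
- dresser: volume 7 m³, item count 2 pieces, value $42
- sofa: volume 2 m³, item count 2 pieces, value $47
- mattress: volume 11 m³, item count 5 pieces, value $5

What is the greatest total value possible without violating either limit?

Feasible sets respecting both limits:
- wardrobe+dresser+sofa: volume 20, item count 6, value 107
- bookshelf+dresser+sofa: volume 16, item count 15, value 105
- desk+dresser+sofa: volume 18, item count 8, value 101
- dresser+sofa+mattress: volume 20, item count 9, value 94
Best: $107.

$107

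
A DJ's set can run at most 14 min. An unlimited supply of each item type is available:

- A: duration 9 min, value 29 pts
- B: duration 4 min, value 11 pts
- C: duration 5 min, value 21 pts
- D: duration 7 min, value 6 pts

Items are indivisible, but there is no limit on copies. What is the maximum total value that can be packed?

Best value-per-unit is C at 21/5; filling with it alone gives 2×21 = 42.
Optimal mix: 1×B + 2×C → duration 14, value 53.

53 pts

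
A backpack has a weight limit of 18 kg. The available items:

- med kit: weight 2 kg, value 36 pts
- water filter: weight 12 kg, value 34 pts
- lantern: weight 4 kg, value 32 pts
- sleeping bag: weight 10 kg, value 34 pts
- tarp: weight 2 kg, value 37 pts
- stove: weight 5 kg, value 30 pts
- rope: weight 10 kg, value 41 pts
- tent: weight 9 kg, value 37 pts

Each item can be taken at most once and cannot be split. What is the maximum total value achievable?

146 pts

Check high-value combinations within 18 kg:
- med kit+lantern+tarp+rope: weight 2+4+2+10=18, value 36+32+37+41=146
- med kit+lantern+tarp+tent: weight 2+4+2+9=17, value 36+32+37+37=142
- med kit+tarp+stove+tent: weight 2+2+5+9=18, value 36+37+30+37=140
Best: 146 pts.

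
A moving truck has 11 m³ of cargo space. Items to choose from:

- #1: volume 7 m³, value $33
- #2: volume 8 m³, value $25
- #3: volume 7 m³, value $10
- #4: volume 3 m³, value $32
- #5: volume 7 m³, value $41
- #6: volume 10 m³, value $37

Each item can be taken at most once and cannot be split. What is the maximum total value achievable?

$73

This is a 0/1 knapsack; check combinations near the capacity.
- #4+#5: volume 3+7=10, value 32+41=73
- #1+#4: volume 7+3=10, value 33+32=65
- #2+#4: volume 8+3=11, value 25+32=57
Best: $73.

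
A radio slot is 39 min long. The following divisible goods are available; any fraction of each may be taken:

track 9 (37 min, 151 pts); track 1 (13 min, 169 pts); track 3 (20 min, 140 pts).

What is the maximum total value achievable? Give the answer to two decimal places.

333.49

Take in order of value per unit:
- track 1 (169/13 per unit): all 13 → value 169, running total 169.00
- track 3 (140/20 per unit): all 20 → value 140, running total 309.00
- track 9 (151/37 per unit): 6 of 37 → value 6×151/37 = 24.4865, running total 333.49
Total 333.49.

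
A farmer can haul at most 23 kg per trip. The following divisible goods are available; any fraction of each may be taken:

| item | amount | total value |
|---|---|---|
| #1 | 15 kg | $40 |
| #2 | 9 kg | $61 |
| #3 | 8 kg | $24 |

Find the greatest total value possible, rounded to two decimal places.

Take in order of value per unit:
- #2 (61/9 per unit): all 9 → value 61, running total 61.00
- #3 (24/8 per unit): all 8 → value 24, running total 85.00
- #1 (40/15 per unit): 6 of 15 → value 6×40/15 = 16.0000, running total 101.00
Total 101.00.

101.00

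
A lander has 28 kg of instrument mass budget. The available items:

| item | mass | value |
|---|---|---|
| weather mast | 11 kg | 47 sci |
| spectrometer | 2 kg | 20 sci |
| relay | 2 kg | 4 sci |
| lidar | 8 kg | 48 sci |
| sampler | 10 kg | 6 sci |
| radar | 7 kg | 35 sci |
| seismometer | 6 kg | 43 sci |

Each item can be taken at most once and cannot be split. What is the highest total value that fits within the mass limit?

Check high-value combinations within 28 kg:
- weather mast+spectrometer+lidar+seismometer: mass 11+2+8+6=27, value 47+20+48+43=158
- spectrometer+relay+lidar+radar+seismometer: mass 2+2+8+7+6=25, value 20+4+48+35+43=150
- weather mast+spectrometer+lidar+radar: mass 11+2+8+7=28, value 47+20+48+35=150
- weather mast+spectrometer+relay+radar+seismometer: mass 11+2+2+7+6=28, value 47+20+4+35+43=149
- spectrometer+lidar+radar+seismometer: mass 2+8+7+6=23, value 20+48+35+43=146
Best: 158 sci.

158 sci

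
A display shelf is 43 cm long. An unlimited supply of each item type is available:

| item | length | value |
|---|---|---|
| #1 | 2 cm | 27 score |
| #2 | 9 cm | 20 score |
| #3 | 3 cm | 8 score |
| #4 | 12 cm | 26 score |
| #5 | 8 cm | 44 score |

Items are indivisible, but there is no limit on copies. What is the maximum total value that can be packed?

567 score

Best value-per-unit is #1 at 27/2, and filling with it alone uses length 21×2=42. No mix of the others beats 21×27 = 567.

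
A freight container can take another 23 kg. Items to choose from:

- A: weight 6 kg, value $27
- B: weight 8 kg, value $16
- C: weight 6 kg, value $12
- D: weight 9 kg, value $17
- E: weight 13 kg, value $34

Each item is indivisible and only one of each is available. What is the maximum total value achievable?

$61

Check high-value combinations within 23 kg:
- A+E: weight 6+13=19, value 27+34=61
- A+B+D: weight 6+8+9=23, value 27+16+17=60
- A+C+D: weight 6+6+9=21, value 27+12+17=56
- A+B+C: weight 6+8+6=20, value 27+16+12=55
Best: $61.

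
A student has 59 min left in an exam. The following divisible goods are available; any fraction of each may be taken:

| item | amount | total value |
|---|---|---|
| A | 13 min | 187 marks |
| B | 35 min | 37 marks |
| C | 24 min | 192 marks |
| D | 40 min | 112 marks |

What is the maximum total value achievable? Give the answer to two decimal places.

440.60

Take in order of value per unit:
- A (187/13 per unit): all 13 → value 187, running total 187.00
- C (192/24 per unit): all 24 → value 192, running total 379.00
- D (112/40 per unit): 22 of 40 → value 22×112/40 = 61.6000, running total 440.60
Total 440.60.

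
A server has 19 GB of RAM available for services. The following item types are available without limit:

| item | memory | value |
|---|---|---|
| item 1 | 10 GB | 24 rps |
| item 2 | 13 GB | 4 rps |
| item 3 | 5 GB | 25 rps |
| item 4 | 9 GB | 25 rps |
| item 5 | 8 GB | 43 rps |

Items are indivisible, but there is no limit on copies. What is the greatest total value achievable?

93 rps

Best value-per-unit is item 5 at 43/8; filling with it alone gives 2×43 = 86.
Optimal mix: 2×item 3 + 1×item 5 → memory 18, value 93.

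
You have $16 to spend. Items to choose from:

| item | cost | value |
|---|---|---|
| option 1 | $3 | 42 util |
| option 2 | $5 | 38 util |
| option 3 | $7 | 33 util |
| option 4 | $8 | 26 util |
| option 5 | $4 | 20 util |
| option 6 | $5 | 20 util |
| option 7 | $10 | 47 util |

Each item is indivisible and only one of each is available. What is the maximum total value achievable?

113 util

This is a 0/1 knapsack; check combinations near the capacity.
- option 1+option 2+option 3: cost 3+5+7=15, value 42+38+33=113
- option 1+option 2+option 4: cost 3+5+8=16, value 42+38+26=106
- option 1+option 2+option 5: cost 3+5+4=12, value 42+38+20=100
- option 1+option 2+option 6: cost 3+5+5=13, value 42+38+20=100
Best: 113 util.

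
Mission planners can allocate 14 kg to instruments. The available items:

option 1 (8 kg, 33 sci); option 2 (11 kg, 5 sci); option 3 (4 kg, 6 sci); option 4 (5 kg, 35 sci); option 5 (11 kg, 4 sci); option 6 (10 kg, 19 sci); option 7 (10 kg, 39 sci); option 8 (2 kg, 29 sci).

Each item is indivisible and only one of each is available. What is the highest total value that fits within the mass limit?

Check high-value combinations within 14 kg:
- option 3+option 4+option 8: mass 4+5+2=11, value 6+35+29=70
- option 7+option 8: mass 10+2=12, value 39+29=68
- option 1+option 4: mass 8+5=13, value 33+35=68
- option 1+option 3+option 8: mass 8+4+2=14, value 33+6+29=68
- option 4+option 8: mass 5+2=7, value 35+29=64
Best: 70 sci.

70 sci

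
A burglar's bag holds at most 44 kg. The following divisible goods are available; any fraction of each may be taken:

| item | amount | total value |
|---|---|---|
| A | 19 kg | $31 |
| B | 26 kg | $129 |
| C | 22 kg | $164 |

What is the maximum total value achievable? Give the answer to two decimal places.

Take in order of value per unit:
- C (164/22 per unit): all 22 → value 164, running total 164.00
- B (129/26 per unit): 22 of 26 → value 22×129/26 = 109.1538, running total 273.15
Total 273.15.

273.15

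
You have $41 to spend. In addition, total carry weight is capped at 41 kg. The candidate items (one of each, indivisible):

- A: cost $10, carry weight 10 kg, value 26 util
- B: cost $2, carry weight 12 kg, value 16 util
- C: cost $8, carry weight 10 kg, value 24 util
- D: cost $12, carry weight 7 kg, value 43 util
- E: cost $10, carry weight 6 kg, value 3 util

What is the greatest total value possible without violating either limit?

Feasible sets respecting both limits:
- A+B+C+D: cost 32, carry weight 39, value 109
- A+C+D+E: cost 40, carry weight 33, value 96
- A+C+D: cost 30, carry weight 27, value 93
Best: 109 util.

109 util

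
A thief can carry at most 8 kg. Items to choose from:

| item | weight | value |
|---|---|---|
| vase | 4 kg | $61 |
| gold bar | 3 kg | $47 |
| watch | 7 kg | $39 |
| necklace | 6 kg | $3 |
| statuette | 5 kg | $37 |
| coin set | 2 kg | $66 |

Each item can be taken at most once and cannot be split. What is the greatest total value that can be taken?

This is a 0/1 knapsack; check combinations near the capacity.
- vase+coin set: weight 4+2=6, value 61+66=127
- gold bar+coin set: weight 3+2=5, value 47+66=113
- vase+gold bar: weight 4+3=7, value 61+47=108
- statuette+coin set: weight 5+2=7, value 37+66=103
Best: $127.

$127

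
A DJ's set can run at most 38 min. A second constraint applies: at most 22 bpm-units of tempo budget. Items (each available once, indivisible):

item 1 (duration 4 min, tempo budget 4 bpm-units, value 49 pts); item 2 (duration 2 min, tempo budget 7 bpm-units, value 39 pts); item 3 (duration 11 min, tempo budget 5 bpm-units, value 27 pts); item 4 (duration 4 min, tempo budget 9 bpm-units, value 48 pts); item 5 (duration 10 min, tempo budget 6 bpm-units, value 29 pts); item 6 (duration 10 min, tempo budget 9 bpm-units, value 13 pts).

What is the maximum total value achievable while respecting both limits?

Feasible sets respecting both limits:
- item 1+item 2+item 3+item 5: duration 27, tempo budget 22, value 144
- item 1+item 2+item 4: duration 10, tempo budget 20, value 136
- item 1+item 4+item 5: duration 18, tempo budget 19, value 126
Best: 144 pts.

144 pts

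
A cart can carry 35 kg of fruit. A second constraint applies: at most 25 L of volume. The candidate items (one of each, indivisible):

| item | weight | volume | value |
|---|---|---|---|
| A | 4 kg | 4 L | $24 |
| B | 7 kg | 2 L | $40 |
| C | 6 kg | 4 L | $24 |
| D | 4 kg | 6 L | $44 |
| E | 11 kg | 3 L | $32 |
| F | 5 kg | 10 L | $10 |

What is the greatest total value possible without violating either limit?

$164

Feasible sets respecting both limits:
- A+B+C+D+E: weight 32, volume 19, value 164
- A+B+D+E+F: weight 31, volume 25, value 150
- B+C+D+E+F: weight 33, volume 25, value 150
Best: $164.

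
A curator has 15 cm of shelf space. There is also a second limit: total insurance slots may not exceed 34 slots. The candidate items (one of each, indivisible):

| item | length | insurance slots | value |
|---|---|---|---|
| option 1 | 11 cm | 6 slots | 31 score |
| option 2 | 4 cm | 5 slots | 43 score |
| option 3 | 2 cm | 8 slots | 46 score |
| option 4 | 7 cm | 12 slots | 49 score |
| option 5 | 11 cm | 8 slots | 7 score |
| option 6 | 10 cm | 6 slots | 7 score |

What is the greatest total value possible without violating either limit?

138 score

Feasible sets respecting both limits:
- option 2+option 3+option 4: length 13, insurance slots 25, value 138
- option 3+option 4: length 9, insurance slots 20, value 95
- option 2+option 4: length 11, insurance slots 17, value 92
- option 2+option 3: length 6, insurance slots 13, value 89
Best: 138 score.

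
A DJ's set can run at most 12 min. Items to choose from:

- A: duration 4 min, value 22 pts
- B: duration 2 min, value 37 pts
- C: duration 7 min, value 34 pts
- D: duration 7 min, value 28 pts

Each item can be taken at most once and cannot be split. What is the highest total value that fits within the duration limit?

Check high-value combinations within 12 min:
- B+C: duration 2+7=9, value 37+34=71
- B+D: duration 2+7=9, value 37+28=65
- A+B: duration 4+2=6, value 22+37=59
- A+C: duration 4+7=11, value 22+34=56
- A+D: duration 4+7=11, value 22+28=50
Best: 71 pts.

71 pts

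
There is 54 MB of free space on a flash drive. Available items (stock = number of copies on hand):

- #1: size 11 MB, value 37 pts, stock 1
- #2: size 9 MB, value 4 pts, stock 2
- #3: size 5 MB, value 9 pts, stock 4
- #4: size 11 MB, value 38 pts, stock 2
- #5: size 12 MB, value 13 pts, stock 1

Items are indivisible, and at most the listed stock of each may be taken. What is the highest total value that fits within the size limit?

149 pts

Best selections within size 54 and stock limits:
- 1×#1 + 4×#3 + 2×#4: size 53, value 149
- 1×#1 + 3×#3 + 2×#4: size 48, value 140
- 1×#1 + 1×#3 + 2×#4 + 1×#5: size 50, value 135
- 1×#1 + 1×#2 + 2×#3 + 2×#4: size 52, value 135
Best: 149 pts.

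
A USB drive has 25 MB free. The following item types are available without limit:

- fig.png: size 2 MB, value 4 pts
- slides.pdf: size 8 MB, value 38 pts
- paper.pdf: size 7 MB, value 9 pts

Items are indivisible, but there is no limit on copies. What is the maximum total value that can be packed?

Best value-per-unit is slides.pdf at 38/8, and filling with it alone uses size 3×8=24. No mix of the others beats 3×38 = 114.

114 pts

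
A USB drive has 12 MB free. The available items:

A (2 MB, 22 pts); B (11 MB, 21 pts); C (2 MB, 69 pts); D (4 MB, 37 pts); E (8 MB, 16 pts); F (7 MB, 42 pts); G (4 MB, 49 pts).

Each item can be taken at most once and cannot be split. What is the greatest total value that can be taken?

Check high-value combinations within 12 MB:
- A+C+D+G: size 2+2+4+4=12, value 22+69+37+49=177
- C+D+G: size 2+4+4=10, value 69+37+49=155
- A+C+G: size 2+2+4=8, value 22+69+49=140
- A+C+F: size 2+2+7=11, value 22+69+42=133
- A+C+D: size 2+2+4=8, value 22+69+37=128
Best: 177 pts.

177 pts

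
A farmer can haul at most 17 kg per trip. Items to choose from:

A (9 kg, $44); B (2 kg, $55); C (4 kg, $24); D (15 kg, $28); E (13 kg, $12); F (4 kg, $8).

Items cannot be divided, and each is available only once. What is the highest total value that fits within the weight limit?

$123

This is a 0/1 knapsack; check combinations near the capacity.
- A+B+C: weight 9+2+4=15, value 44+55+24=123
- A+B+F: weight 9+2+4=15, value 44+55+8=107
- A+B: weight 9+2=11, value 44+55=99
- B+C+F: weight 2+4+4=10, value 55+24+8=87
Best: $123.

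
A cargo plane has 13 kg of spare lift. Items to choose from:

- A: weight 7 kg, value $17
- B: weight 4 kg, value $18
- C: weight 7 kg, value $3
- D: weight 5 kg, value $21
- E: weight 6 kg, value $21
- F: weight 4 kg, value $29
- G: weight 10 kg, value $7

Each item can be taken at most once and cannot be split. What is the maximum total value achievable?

Check high-value combinations within 13 kg:
- B+D+F: weight 4+5+4=13, value 18+21+29=68
- D+F: weight 5+4=9, value 21+29=50
- E+F: weight 6+4=10, value 21+29=50
- B+F: weight 4+4=8, value 18+29=47
Best: $68.

$68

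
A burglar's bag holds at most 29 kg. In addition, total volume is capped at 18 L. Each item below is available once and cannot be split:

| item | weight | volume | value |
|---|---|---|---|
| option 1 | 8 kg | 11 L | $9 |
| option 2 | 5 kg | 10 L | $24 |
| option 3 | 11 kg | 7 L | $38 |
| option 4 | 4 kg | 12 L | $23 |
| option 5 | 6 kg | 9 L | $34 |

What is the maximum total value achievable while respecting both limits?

$72

Feasible sets respecting both limits:
- option 3+option 5: weight 17, volume 16, value 72
- option 2+option 3: weight 16, volume 17, value 62
- option 1+option 3: weight 19, volume 18, value 47
Best: $72.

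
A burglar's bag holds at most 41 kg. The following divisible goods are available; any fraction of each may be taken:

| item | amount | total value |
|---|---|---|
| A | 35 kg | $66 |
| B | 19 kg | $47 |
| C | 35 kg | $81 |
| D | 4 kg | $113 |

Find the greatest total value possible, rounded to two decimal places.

201.66

Take in order of value per unit:
- D (113/4 per unit): all 4 → value 113, running total 113.00
- B (47/19 per unit): all 19 → value 47, running total 160.00
- C (81/35 per unit): 18 of 35 → value 18×81/35 = 41.6571, running total 201.66
Total 201.66.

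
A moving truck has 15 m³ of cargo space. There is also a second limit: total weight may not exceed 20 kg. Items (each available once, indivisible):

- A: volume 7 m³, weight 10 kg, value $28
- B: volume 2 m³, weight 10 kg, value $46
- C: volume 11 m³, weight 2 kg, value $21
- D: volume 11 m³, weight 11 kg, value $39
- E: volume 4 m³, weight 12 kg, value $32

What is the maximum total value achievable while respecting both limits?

$74

Feasible sets respecting both limits:
- A+B: volume 9, weight 20, value 74
- B+C: volume 13, weight 12, value 67
- C+E: volume 15, weight 14, value 53
- B: volume 2, weight 10, value 46
Best: $74.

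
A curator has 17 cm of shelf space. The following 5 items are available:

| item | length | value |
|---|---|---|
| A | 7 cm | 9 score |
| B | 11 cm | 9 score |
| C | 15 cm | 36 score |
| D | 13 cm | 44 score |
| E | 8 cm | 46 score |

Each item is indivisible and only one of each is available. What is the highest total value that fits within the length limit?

This is a 0/1 knapsack; check combinations near the capacity.
- A+E: length 7+8=15, value 9+46=55
- E: length 8, value 46
- D: length 13, value 44
- C: length 15, value 36
- A: length 7, value 9
Best: 55 score.

55 score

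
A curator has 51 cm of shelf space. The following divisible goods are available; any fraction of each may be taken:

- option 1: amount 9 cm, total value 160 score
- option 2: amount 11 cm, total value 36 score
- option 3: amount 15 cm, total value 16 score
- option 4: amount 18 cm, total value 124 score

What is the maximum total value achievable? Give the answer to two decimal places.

333.87

Take in order of value per unit:
- option 1 (160/9 per unit): all 9 → value 160, running total 160.00
- option 4 (124/18 per unit): all 18 → value 124, running total 284.00
- option 2 (36/11 per unit): all 11 → value 36, running total 320.00
- option 3 (16/15 per unit): 13 of 15 → value 13×16/15 = 13.8667, running total 333.87
Total 333.87.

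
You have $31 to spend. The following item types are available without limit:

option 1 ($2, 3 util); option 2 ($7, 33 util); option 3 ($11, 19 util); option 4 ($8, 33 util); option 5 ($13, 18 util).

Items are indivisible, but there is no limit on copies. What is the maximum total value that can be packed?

135 util

Best value-per-unit is option 2 at 33/7; filling with it alone gives 4×33 = 132.
Optimal mix: 1×option 1 + 4×option 2 → cost 30, value 135.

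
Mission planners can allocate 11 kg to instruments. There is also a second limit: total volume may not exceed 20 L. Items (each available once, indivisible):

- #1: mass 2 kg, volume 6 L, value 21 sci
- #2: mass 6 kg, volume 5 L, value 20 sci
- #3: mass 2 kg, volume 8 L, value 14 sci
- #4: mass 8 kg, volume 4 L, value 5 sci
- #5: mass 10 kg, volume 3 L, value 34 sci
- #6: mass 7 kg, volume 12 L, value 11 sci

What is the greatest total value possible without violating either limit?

55 sci

Feasible sets respecting both limits:
- #1+#2+#3: mass 10, volume 19, value 55
- #1+#2: mass 8, volume 11, value 41
- #1+#3: mass 4, volume 14, value 35
Best: 55 sci.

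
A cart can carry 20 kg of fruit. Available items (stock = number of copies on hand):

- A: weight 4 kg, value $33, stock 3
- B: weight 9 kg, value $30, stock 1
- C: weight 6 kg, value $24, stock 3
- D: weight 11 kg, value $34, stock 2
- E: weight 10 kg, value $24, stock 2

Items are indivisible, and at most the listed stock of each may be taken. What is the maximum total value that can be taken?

Best selections within weight 20 and stock limits:
- 3×A + 1×C: weight 18, value 123
- 2×A + 2×C: weight 20, value 114
Best: $123.

$123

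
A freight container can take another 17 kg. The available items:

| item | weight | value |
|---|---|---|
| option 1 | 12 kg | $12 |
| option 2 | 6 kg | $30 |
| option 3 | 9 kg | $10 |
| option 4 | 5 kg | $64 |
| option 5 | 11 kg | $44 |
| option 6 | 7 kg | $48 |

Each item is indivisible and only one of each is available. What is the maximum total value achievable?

Check high-value combinations within 17 kg:
- option 4+option 6: weight 5+7=12, value 64+48=112
- option 4+option 5: weight 5+11=16, value 64+44=108
- option 2+option 4: weight 6+5=11, value 30+64=94
- option 2+option 6: weight 6+7=13, value 30+48=78
- option 1+option 4: weight 12+5=17, value 12+64=76
Best: $112.

$112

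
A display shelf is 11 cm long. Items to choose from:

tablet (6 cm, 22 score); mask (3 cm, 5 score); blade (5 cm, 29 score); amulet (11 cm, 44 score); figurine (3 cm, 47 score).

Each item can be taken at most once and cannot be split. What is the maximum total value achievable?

Check high-value combinations within 11 cm:
- mask+blade+figurine: length 3+5+3=11, value 5+29+47=81
- blade+figurine: length 5+3=8, value 29+47=76
- tablet+figurine: length 6+3=9, value 22+47=69
- mask+figurine: length 3+3=6, value 5+47=52
- tablet+blade: length 6+5=11, value 22+29=51
Best: 81 score.

81 score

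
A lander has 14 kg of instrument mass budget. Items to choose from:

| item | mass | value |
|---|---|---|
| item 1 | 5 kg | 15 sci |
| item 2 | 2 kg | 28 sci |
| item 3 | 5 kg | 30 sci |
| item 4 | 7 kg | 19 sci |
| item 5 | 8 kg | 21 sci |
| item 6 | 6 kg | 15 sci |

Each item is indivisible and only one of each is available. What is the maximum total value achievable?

77 sci

Check high-value combinations within 14 kg:
- item 2+item 3+item 4: mass 2+5+7=14, value 28+30+19=77
- item 1+item 2+item 3: mass 5+2+5=12, value 15+28+30=73
- item 2+item 3+item 6: mass 2+5+6=13, value 28+30+15=73
- item 1+item 2+item 4: mass 5+2+7=14, value 15+28+19=62
- item 2+item 3: mass 2+5=7, value 28+30=58
Best: 77 sci.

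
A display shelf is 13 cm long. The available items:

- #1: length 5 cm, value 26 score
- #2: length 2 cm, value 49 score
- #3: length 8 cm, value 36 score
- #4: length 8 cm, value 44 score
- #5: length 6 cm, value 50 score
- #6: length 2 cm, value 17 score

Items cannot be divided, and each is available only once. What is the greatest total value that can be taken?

Check high-value combinations within 13 cm:
- #1+#2+#5: length 5+2+6=13, value 26+49+50=125
- #2+#5+#6: length 2+6+2=10, value 49+50+17=116
- #2+#4+#6: length 2+8+2=12, value 49+44+17=110
Best: 125 score.

125 score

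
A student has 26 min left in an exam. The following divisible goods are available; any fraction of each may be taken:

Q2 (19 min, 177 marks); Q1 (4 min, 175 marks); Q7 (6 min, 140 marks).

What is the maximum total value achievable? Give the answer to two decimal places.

464.05

Take in order of value per unit:
- Q1 (175/4 per unit): all 4 → value 175, running total 175.00
- Q7 (140/6 per unit): all 6 → value 140, running total 315.00
- Q2 (177/19 per unit): 16 of 19 → value 16×177/19 = 149.0526, running total 464.05
Total 464.05.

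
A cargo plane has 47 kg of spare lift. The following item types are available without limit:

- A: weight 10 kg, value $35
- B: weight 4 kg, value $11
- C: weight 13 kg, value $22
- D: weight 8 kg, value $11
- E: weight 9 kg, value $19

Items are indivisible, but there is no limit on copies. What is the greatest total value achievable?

$151

Best value-per-unit is A at 35/10; filling with it alone gives 4×35 = 140.
Optimal mix: 4×A + 1×B → weight 44, value 151.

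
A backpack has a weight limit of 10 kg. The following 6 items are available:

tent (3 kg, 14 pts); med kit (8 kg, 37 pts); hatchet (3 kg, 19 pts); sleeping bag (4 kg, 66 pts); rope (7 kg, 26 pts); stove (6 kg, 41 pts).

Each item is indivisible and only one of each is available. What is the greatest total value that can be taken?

Check high-value combinations within 10 kg:
- sleeping bag+stove: weight 4+6=10, value 66+41=107
- tent+hatchet+sleeping bag: weight 3+3+4=10, value 14+19+66=99
- hatchet+sleeping bag: weight 3+4=7, value 19+66=85
Best: 107 pts.

107 pts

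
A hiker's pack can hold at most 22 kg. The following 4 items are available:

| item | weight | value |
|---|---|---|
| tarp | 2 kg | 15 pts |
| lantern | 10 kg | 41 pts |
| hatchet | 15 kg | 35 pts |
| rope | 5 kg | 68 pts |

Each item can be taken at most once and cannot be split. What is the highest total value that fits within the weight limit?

124 pts

This is a 0/1 knapsack; check combinations near the capacity.
- tarp+lantern+rope: weight 2+10+5=17, value 15+41+68=124
- tarp+hatchet+rope: weight 2+15+5=22, value 15+35+68=118
- lantern+rope: weight 10+5=15, value 41+68=109
- hatchet+rope: weight 15+5=20, value 35+68=103
- tarp+rope: weight 2+5=7, value 15+68=83
Best: 124 pts.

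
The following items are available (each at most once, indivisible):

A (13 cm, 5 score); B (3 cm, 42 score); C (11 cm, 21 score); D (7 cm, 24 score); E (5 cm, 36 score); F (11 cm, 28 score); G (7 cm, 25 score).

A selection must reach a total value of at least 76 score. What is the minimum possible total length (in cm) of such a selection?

8

Subsets with value ≥ 76, sorted by total length:
- B+E: length 8, value 78
- B+E+G: length 15, value 103
- B+D+E: length 15, value 102
Minimum length: 8 cm.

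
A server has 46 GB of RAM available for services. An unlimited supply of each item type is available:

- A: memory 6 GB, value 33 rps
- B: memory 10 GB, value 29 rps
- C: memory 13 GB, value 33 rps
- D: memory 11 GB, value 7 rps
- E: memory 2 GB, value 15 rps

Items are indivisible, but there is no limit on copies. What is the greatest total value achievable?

Best value-per-unit is E at 15/2, and filling with it alone uses memory 23×2=46. No mix of the others beats 23×15 = 345.

345 rps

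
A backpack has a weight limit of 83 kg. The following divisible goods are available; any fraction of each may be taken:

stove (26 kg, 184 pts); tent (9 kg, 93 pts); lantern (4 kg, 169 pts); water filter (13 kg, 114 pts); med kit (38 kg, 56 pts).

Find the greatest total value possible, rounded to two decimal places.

Take in order of value per unit:
- lantern (169/4 per unit): all 4 → value 169, running total 169.00
- tent (93/9 per unit): all 9 → value 93, running total 262.00
- water filter (114/13 per unit): all 13 → value 114, running total 376.00
- stove (184/26 per unit): all 26 → value 184, running total 560.00
- med kit (56/38 per unit): 31 of 38 → value 31×56/38 = 45.6842, running total 605.68
Total 605.68.

605.68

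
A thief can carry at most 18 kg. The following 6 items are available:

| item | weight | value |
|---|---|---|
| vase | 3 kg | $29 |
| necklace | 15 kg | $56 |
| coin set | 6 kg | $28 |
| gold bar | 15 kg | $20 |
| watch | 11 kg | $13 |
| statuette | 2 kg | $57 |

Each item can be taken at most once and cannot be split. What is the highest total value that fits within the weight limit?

Check high-value combinations within 18 kg:
- vase+coin set+statuette: weight 3+6+2=11, value 29+28+57=114
- necklace+statuette: weight 15+2=17, value 56+57=113
- vase+watch+statuette: weight 3+11+2=16, value 29+13+57=99
- vase+statuette: weight 3+2=5, value 29+57=86
Best: $114.

$114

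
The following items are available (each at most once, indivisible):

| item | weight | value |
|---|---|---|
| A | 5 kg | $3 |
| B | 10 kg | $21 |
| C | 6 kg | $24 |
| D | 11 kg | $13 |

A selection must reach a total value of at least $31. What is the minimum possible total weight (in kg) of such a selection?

16

Subsets with value ≥ 31, sorted by total weight:
- B+C: weight 16, value 45
- C+D: weight 17, value 37
- A+B+C: weight 21, value 48
Minimum weight: 16 kg.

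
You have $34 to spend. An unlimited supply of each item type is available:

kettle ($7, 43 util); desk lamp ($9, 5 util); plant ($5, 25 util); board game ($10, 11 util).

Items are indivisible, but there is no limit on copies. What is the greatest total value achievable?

197 util

Best value-per-unit is kettle at 43/7; filling with it alone gives 4×43 = 172.
Optimal mix: 4×kettle + 1×plant → cost 33, value 197.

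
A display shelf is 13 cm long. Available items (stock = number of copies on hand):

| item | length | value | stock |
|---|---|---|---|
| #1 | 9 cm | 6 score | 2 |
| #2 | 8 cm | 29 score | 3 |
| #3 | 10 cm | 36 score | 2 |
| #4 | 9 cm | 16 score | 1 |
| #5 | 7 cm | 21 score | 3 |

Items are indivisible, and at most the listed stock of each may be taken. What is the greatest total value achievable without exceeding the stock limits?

36 score

Top feasible selections:
- 1×#3: length 10, value 36
- 1×#2: length 8, value 29
Best: 36 score.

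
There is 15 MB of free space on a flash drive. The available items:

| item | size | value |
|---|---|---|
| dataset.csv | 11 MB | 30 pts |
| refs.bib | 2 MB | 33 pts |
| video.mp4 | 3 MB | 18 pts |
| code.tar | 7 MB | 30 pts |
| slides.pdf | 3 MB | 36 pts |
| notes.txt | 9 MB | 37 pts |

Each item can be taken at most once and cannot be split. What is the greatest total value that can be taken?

This is a 0/1 knapsack; check combinations near the capacity.
- refs.bib+video.mp4+code.tar+slides.pdf: size 2+3+7+3=15, value 33+18+30+36=117
- refs.bib+slides.pdf+notes.txt: size 2+3+9=14, value 33+36+37=106
- refs.bib+code.tar+slides.pdf: size 2+7+3=12, value 33+30+36=99
Best: 117 pts.

117 pts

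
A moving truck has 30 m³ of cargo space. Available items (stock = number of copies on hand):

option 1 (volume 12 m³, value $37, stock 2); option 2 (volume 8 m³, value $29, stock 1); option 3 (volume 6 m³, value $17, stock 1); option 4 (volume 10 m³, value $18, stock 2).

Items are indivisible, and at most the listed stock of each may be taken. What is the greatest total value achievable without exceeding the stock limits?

$91

Best selections within volume 30 and stock limits:
- 2×option 1 + 1×option 3: volume 30, value 91
- 1×option 1 + 1×option 2 + 1×option 4: volume 30, value 84
Best: $91.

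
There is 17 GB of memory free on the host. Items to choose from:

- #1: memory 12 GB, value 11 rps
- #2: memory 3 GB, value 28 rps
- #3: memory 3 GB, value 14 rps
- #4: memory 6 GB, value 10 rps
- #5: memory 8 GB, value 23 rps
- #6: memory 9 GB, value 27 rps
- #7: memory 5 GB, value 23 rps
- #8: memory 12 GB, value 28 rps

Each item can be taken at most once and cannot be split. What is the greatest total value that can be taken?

Check high-value combinations within 17 GB:
- #2+#6+#7: memory 3+9+5=17, value 28+27+23=78
- #2+#3+#4+#7: memory 3+3+6+5=17, value 28+14+10+23=75
- #2+#5+#7: memory 3+8+5=16, value 28+23+23=74
- #2+#3+#6: memory 3+3+9=15, value 28+14+27=69
- #2+#3+#7: memory 3+3+5=11, value 28+14+23=65
Best: 78 rps.

78 rps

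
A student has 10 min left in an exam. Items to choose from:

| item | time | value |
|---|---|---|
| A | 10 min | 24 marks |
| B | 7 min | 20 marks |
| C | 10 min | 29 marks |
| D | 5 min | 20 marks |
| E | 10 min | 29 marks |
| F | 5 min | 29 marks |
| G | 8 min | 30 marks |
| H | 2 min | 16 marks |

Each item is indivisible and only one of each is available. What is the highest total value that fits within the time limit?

Check high-value combinations within 10 min:
- D+F: time 5+5=10, value 20+29=49
- G+H: time 8+2=10, value 30+16=46
- F+H: time 5+2=7, value 29+16=45
- D+H: time 5+2=7, value 20+16=36
Best: 49 marks.

49 marks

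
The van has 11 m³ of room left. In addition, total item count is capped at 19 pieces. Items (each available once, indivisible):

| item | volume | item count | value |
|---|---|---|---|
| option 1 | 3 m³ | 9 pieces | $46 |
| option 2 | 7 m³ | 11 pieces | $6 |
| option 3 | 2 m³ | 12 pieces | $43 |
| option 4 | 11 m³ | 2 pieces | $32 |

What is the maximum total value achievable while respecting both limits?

$46

Feasible sets respecting both limits:
- option 1: volume 3, item count 9, value 46
- option 3: volume 2, item count 12, value 43
- option 4: volume 11, item count 2, value 32
- option 2: volume 7, item count 11, value 6
Best: $46.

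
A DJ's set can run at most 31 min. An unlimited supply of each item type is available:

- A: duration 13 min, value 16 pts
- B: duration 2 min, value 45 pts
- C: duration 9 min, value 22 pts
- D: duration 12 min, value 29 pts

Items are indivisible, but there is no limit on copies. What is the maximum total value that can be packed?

Best value-per-unit is B at 45/2, and filling with it alone uses duration 15×2=30. No mix of the others beats 15×45 = 675.

675 pts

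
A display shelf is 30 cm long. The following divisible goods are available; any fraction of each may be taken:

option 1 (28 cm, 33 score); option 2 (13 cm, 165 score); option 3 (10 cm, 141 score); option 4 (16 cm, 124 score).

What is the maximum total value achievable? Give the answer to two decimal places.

360.25

Take in order of value per unit:
- option 3 (141/10 per unit): all 10 → value 141, running total 141.00
- option 2 (165/13 per unit): all 13 → value 165, running total 306.00
- option 4 (124/16 per unit): 7 of 16 → value 7×124/16 = 54.2500, running total 360.25
Total 360.25.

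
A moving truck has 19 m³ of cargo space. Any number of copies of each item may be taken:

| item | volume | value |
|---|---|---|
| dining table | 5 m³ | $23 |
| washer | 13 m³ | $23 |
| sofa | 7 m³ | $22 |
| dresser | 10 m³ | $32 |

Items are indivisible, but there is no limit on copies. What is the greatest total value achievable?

$69

Best value-per-unit is dining table at 23/5, and filling with it alone uses volume 3×5=15. No mix of the others beats 3×23 = 69.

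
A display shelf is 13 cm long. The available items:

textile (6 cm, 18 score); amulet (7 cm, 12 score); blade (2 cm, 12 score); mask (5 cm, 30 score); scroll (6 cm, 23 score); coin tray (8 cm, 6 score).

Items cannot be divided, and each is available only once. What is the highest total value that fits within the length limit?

Check high-value combinations within 13 cm:
- blade+mask+scroll: length 2+5+6=13, value 12+30+23=65
- textile+blade+mask: length 6+2+5=13, value 18+12+30=60
- mask+scroll: length 5+6=11, value 30+23=53
Best: 65 score.

65 score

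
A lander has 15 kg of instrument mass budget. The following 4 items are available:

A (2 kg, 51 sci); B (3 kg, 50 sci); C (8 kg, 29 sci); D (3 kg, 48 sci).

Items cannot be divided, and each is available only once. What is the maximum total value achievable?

Check high-value combinations within 15 kg:
- A+B+D: mass 2+3+3=8, value 51+50+48=149
- A+B+C: mass 2+3+8=13, value 51+50+29=130
- A+C+D: mass 2+8+3=13, value 51+29+48=128
- B+C+D: mass 3+8+3=14, value 50+29+48=127
- A+B: mass 2+3=5, value 51+50=101
Best: 149 sci.

149 sci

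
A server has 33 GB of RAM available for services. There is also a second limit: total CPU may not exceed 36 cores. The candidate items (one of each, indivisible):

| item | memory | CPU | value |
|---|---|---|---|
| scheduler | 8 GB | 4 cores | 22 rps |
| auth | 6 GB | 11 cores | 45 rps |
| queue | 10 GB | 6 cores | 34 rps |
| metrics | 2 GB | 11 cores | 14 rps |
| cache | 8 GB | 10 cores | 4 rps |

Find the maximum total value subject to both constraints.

Feasible sets respecting both limits:
- scheduler+auth+queue+metrics: memory 26, CPU 32, value 115
- scheduler+auth+queue+cache: memory 32, CPU 31, value 105
- scheduler+auth+queue: memory 24, CPU 21, value 101
Best: 115 rps.

115 rps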